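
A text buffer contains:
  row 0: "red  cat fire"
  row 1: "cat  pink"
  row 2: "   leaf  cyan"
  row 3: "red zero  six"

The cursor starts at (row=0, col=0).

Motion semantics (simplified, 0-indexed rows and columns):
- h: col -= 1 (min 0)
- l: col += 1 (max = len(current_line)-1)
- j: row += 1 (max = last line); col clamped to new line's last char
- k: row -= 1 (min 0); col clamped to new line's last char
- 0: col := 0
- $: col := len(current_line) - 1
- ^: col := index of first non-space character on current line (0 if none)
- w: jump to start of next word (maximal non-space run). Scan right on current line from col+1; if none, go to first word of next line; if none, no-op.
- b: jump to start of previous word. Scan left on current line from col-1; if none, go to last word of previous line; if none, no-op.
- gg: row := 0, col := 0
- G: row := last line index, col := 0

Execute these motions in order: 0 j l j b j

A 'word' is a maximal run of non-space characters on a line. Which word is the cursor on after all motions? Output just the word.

Answer: leaf

Derivation:
After 1 (0): row=0 col=0 char='r'
After 2 (j): row=1 col=0 char='c'
After 3 (l): row=1 col=1 char='a'
After 4 (j): row=2 col=1 char='_'
After 5 (b): row=1 col=5 char='p'
After 6 (j): row=2 col=5 char='a'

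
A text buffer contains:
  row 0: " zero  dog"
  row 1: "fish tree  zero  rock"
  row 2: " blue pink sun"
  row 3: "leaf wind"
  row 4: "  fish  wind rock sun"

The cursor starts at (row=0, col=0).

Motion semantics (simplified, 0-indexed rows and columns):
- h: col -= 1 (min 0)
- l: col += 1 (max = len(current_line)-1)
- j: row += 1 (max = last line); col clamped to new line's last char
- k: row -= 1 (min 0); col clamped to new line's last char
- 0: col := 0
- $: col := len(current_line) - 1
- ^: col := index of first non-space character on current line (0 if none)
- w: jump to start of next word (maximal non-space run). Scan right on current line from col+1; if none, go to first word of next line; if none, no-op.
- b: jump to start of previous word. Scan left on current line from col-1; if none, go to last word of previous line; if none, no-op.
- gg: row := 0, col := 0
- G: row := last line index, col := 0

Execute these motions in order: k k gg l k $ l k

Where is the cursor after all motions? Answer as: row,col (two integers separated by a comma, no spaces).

Answer: 0,9

Derivation:
After 1 (k): row=0 col=0 char='_'
After 2 (k): row=0 col=0 char='_'
After 3 (gg): row=0 col=0 char='_'
After 4 (l): row=0 col=1 char='z'
After 5 (k): row=0 col=1 char='z'
After 6 ($): row=0 col=9 char='g'
After 7 (l): row=0 col=9 char='g'
After 8 (k): row=0 col=9 char='g'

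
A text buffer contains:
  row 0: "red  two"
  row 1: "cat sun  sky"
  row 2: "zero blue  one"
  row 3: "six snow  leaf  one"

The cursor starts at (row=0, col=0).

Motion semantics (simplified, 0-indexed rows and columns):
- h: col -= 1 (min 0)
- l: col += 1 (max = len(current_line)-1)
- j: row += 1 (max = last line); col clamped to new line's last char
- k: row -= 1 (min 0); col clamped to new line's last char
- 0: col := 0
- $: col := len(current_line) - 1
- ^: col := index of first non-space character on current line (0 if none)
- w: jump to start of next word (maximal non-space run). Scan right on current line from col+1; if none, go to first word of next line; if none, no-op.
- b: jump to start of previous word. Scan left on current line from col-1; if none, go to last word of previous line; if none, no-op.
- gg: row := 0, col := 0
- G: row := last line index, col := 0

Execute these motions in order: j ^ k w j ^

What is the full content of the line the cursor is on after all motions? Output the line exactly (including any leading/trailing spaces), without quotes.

Answer: cat sun  sky

Derivation:
After 1 (j): row=1 col=0 char='c'
After 2 (^): row=1 col=0 char='c'
After 3 (k): row=0 col=0 char='r'
After 4 (w): row=0 col=5 char='t'
After 5 (j): row=1 col=5 char='u'
After 6 (^): row=1 col=0 char='c'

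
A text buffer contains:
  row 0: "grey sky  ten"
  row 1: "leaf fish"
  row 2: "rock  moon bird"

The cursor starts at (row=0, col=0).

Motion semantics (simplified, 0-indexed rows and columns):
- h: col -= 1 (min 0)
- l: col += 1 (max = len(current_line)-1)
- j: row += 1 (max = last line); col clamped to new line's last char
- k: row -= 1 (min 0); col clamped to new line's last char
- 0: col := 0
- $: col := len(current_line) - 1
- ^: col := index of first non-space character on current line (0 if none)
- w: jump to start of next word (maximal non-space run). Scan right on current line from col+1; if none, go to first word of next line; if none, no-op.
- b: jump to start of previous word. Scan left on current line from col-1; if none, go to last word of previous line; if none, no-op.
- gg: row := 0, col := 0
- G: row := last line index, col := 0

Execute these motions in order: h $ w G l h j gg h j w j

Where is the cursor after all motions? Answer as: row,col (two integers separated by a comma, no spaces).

After 1 (h): row=0 col=0 char='g'
After 2 ($): row=0 col=12 char='n'
After 3 (w): row=1 col=0 char='l'
After 4 (G): row=2 col=0 char='r'
After 5 (l): row=2 col=1 char='o'
After 6 (h): row=2 col=0 char='r'
After 7 (j): row=2 col=0 char='r'
After 8 (gg): row=0 col=0 char='g'
After 9 (h): row=0 col=0 char='g'
After 10 (j): row=1 col=0 char='l'
After 11 (w): row=1 col=5 char='f'
After 12 (j): row=2 col=5 char='_'

Answer: 2,5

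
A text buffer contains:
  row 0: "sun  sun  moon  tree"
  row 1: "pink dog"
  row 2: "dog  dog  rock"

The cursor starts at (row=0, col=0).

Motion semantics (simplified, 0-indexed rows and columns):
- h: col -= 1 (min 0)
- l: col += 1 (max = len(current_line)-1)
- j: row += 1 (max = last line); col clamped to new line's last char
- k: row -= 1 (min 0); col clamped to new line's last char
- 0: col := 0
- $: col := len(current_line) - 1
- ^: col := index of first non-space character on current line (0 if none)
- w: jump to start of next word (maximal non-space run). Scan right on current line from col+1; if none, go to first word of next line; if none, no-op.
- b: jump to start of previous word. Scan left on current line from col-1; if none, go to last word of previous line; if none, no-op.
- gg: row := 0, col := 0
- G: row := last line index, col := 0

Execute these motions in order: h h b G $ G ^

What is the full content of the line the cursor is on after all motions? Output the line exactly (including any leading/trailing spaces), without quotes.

After 1 (h): row=0 col=0 char='s'
After 2 (h): row=0 col=0 char='s'
After 3 (b): row=0 col=0 char='s'
After 4 (G): row=2 col=0 char='d'
After 5 ($): row=2 col=13 char='k'
After 6 (G): row=2 col=0 char='d'
After 7 (^): row=2 col=0 char='d'

Answer: dog  dog  rock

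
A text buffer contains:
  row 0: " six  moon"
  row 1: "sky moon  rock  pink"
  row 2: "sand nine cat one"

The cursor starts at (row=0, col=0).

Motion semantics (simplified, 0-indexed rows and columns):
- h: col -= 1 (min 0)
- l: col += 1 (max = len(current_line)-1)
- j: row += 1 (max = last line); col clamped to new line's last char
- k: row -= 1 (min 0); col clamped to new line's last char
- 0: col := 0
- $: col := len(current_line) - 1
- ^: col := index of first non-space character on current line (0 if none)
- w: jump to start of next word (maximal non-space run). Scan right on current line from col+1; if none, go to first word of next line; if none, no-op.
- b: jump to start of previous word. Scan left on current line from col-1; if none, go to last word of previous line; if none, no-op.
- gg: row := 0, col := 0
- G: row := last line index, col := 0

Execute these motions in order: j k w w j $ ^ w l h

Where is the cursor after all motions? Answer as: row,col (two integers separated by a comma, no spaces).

Answer: 1,4

Derivation:
After 1 (j): row=1 col=0 char='s'
After 2 (k): row=0 col=0 char='_'
After 3 (w): row=0 col=1 char='s'
After 4 (w): row=0 col=6 char='m'
After 5 (j): row=1 col=6 char='o'
After 6 ($): row=1 col=19 char='k'
After 7 (^): row=1 col=0 char='s'
After 8 (w): row=1 col=4 char='m'
After 9 (l): row=1 col=5 char='o'
After 10 (h): row=1 col=4 char='m'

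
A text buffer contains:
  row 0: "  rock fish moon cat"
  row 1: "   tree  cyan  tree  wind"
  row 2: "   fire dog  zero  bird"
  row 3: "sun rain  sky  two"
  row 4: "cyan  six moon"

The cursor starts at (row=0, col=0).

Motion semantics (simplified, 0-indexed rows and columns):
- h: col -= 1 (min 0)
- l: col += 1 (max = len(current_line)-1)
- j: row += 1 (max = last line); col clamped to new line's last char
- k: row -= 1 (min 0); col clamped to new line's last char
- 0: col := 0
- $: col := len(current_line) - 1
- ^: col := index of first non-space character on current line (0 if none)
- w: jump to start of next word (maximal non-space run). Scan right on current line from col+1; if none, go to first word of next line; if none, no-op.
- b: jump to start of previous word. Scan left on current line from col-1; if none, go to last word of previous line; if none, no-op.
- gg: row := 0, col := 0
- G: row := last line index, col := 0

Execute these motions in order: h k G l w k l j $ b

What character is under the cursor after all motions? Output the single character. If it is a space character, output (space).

Answer: m

Derivation:
After 1 (h): row=0 col=0 char='_'
After 2 (k): row=0 col=0 char='_'
After 3 (G): row=4 col=0 char='c'
After 4 (l): row=4 col=1 char='y'
After 5 (w): row=4 col=6 char='s'
After 6 (k): row=3 col=6 char='i'
After 7 (l): row=3 col=7 char='n'
After 8 (j): row=4 col=7 char='i'
After 9 ($): row=4 col=13 char='n'
After 10 (b): row=4 col=10 char='m'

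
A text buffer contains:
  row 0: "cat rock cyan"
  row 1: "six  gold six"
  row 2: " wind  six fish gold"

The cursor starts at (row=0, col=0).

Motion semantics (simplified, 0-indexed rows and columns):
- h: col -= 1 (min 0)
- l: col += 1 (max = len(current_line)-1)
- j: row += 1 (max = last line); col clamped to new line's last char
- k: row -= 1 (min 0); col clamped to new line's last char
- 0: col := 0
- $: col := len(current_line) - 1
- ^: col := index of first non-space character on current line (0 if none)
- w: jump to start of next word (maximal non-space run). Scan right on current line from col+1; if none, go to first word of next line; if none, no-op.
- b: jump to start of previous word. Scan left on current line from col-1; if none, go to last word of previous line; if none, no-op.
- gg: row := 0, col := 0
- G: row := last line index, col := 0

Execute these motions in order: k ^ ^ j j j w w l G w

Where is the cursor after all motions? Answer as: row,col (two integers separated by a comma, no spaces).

Answer: 2,1

Derivation:
After 1 (k): row=0 col=0 char='c'
After 2 (^): row=0 col=0 char='c'
After 3 (^): row=0 col=0 char='c'
After 4 (j): row=1 col=0 char='s'
After 5 (j): row=2 col=0 char='_'
After 6 (j): row=2 col=0 char='_'
After 7 (w): row=2 col=1 char='w'
After 8 (w): row=2 col=7 char='s'
After 9 (l): row=2 col=8 char='i'
After 10 (G): row=2 col=0 char='_'
After 11 (w): row=2 col=1 char='w'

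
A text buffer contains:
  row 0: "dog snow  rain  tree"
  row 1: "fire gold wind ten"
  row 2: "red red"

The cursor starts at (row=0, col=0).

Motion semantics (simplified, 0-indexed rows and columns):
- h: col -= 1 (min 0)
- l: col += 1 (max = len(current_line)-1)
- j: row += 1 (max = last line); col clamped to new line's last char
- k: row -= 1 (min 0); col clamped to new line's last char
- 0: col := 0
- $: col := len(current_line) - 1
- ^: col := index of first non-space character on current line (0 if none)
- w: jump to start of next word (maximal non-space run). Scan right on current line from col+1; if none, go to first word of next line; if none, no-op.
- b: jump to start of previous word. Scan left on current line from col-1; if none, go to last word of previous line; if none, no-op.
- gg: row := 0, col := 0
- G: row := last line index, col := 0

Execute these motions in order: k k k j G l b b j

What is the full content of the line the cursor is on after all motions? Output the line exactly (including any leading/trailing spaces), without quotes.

Answer: red red

Derivation:
After 1 (k): row=0 col=0 char='d'
After 2 (k): row=0 col=0 char='d'
After 3 (k): row=0 col=0 char='d'
After 4 (j): row=1 col=0 char='f'
After 5 (G): row=2 col=0 char='r'
After 6 (l): row=2 col=1 char='e'
After 7 (b): row=2 col=0 char='r'
After 8 (b): row=1 col=15 char='t'
After 9 (j): row=2 col=6 char='d'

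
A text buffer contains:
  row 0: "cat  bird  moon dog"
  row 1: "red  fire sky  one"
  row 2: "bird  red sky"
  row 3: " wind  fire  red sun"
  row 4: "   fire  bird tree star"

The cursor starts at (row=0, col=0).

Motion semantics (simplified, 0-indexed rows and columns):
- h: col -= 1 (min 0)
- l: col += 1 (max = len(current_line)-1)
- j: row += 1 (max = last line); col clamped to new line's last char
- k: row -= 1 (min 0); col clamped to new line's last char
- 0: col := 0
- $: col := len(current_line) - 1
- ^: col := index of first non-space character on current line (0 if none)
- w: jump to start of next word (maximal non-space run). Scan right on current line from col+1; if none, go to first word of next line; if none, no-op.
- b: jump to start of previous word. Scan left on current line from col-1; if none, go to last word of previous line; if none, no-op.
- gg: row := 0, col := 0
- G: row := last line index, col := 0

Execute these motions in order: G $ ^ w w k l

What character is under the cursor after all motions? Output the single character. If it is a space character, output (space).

Answer: d

Derivation:
After 1 (G): row=4 col=0 char='_'
After 2 ($): row=4 col=22 char='r'
After 3 (^): row=4 col=3 char='f'
After 4 (w): row=4 col=9 char='b'
After 5 (w): row=4 col=14 char='t'
After 6 (k): row=3 col=14 char='e'
After 7 (l): row=3 col=15 char='d'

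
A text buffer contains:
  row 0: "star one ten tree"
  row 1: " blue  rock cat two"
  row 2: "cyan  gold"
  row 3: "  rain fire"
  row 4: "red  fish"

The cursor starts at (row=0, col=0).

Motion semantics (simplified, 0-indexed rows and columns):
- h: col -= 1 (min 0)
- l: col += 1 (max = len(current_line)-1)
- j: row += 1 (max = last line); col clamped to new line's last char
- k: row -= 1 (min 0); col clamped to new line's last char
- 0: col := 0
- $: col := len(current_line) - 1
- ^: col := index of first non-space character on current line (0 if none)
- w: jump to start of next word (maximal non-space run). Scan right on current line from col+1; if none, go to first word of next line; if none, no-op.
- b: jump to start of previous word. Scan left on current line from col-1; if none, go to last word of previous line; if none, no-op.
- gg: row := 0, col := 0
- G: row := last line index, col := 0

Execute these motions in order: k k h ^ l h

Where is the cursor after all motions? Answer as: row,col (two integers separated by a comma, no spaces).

After 1 (k): row=0 col=0 char='s'
After 2 (k): row=0 col=0 char='s'
After 3 (h): row=0 col=0 char='s'
After 4 (^): row=0 col=0 char='s'
After 5 (l): row=0 col=1 char='t'
After 6 (h): row=0 col=0 char='s'

Answer: 0,0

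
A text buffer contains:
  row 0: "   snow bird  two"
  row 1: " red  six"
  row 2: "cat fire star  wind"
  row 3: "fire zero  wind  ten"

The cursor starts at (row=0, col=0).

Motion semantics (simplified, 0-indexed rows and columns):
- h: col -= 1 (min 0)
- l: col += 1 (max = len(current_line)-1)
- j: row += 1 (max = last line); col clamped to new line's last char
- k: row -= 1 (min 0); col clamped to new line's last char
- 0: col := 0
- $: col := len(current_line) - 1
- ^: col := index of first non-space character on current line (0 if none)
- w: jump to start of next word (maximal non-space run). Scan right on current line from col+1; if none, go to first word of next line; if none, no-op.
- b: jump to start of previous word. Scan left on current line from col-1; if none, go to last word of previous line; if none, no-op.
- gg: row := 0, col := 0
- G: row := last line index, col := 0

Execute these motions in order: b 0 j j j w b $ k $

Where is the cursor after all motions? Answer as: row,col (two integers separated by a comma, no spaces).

After 1 (b): row=0 col=0 char='_'
After 2 (0): row=0 col=0 char='_'
After 3 (j): row=1 col=0 char='_'
After 4 (j): row=2 col=0 char='c'
After 5 (j): row=3 col=0 char='f'
After 6 (w): row=3 col=5 char='z'
After 7 (b): row=3 col=0 char='f'
After 8 ($): row=3 col=19 char='n'
After 9 (k): row=2 col=18 char='d'
After 10 ($): row=2 col=18 char='d'

Answer: 2,18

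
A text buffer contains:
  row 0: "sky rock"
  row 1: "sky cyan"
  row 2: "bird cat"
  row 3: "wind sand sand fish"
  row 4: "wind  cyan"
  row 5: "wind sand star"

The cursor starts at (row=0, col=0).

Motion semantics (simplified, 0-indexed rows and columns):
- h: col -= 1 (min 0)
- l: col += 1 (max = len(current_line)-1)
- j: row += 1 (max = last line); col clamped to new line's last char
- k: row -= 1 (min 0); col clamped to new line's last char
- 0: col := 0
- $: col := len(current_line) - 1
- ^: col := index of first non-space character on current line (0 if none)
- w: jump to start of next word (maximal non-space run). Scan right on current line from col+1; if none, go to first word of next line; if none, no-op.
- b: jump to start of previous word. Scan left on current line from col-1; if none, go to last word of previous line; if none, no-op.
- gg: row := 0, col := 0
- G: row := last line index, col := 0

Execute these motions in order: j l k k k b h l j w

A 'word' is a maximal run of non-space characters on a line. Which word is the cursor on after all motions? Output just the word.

Answer: cyan

Derivation:
After 1 (j): row=1 col=0 char='s'
After 2 (l): row=1 col=1 char='k'
After 3 (k): row=0 col=1 char='k'
After 4 (k): row=0 col=1 char='k'
After 5 (k): row=0 col=1 char='k'
After 6 (b): row=0 col=0 char='s'
After 7 (h): row=0 col=0 char='s'
After 8 (l): row=0 col=1 char='k'
After 9 (j): row=1 col=1 char='k'
After 10 (w): row=1 col=4 char='c'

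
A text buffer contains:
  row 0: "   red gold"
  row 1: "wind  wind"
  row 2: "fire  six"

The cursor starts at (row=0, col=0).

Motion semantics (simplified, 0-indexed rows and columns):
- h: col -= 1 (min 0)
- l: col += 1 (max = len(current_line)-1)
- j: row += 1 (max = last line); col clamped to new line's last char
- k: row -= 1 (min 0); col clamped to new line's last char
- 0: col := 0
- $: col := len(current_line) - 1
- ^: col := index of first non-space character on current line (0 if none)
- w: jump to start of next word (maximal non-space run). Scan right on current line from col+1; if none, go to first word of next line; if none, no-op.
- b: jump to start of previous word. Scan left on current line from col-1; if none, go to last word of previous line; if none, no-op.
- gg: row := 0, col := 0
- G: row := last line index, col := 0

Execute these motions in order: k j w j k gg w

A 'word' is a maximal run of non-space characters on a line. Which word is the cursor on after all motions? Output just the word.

After 1 (k): row=0 col=0 char='_'
After 2 (j): row=1 col=0 char='w'
After 3 (w): row=1 col=6 char='w'
After 4 (j): row=2 col=6 char='s'
After 5 (k): row=1 col=6 char='w'
After 6 (gg): row=0 col=0 char='_'
After 7 (w): row=0 col=3 char='r'

Answer: red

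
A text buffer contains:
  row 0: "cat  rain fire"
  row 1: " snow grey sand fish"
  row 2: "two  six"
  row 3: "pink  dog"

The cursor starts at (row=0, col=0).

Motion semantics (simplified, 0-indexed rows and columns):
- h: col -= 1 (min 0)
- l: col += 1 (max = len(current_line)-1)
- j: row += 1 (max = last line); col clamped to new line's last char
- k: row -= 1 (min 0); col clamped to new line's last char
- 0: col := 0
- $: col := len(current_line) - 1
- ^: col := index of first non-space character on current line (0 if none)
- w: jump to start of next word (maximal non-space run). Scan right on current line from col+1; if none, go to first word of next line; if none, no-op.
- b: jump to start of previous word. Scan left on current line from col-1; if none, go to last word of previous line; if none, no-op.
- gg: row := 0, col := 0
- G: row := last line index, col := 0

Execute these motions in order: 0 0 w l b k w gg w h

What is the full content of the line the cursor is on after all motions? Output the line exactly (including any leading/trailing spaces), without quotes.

Answer: cat  rain fire

Derivation:
After 1 (0): row=0 col=0 char='c'
After 2 (0): row=0 col=0 char='c'
After 3 (w): row=0 col=5 char='r'
After 4 (l): row=0 col=6 char='a'
After 5 (b): row=0 col=5 char='r'
After 6 (k): row=0 col=5 char='r'
After 7 (w): row=0 col=10 char='f'
After 8 (gg): row=0 col=0 char='c'
After 9 (w): row=0 col=5 char='r'
After 10 (h): row=0 col=4 char='_'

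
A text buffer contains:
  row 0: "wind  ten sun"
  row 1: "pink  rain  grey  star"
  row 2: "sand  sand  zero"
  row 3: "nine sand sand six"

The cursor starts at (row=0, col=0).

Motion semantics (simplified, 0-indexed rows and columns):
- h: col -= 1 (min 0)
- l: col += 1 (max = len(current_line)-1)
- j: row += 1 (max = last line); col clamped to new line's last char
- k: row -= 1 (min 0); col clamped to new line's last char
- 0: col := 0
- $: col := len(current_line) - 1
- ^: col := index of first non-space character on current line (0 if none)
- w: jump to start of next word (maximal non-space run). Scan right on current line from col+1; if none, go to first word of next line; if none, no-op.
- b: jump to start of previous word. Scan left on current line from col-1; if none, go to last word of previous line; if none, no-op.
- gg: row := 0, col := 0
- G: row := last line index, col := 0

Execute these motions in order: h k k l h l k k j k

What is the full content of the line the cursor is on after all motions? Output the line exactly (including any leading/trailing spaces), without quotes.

After 1 (h): row=0 col=0 char='w'
After 2 (k): row=0 col=0 char='w'
After 3 (k): row=0 col=0 char='w'
After 4 (l): row=0 col=1 char='i'
After 5 (h): row=0 col=0 char='w'
After 6 (l): row=0 col=1 char='i'
After 7 (k): row=0 col=1 char='i'
After 8 (k): row=0 col=1 char='i'
After 9 (j): row=1 col=1 char='i'
After 10 (k): row=0 col=1 char='i'

Answer: wind  ten sun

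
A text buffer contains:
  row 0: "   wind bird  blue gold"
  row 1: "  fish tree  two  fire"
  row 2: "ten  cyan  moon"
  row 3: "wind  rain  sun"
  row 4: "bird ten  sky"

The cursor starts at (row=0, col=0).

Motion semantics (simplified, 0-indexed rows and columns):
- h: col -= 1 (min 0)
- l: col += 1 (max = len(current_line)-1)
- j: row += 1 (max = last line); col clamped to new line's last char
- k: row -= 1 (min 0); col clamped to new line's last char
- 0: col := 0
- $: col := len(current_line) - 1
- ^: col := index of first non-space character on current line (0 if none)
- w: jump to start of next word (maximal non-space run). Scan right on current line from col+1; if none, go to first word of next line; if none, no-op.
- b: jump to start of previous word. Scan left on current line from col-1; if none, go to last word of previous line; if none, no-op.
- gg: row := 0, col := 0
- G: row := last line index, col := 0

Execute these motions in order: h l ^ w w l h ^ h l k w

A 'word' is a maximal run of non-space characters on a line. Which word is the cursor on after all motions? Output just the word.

After 1 (h): row=0 col=0 char='_'
After 2 (l): row=0 col=1 char='_'
After 3 (^): row=0 col=3 char='w'
After 4 (w): row=0 col=8 char='b'
After 5 (w): row=0 col=14 char='b'
After 6 (l): row=0 col=15 char='l'
After 7 (h): row=0 col=14 char='b'
After 8 (^): row=0 col=3 char='w'
After 9 (h): row=0 col=2 char='_'
After 10 (l): row=0 col=3 char='w'
After 11 (k): row=0 col=3 char='w'
After 12 (w): row=0 col=8 char='b'

Answer: bird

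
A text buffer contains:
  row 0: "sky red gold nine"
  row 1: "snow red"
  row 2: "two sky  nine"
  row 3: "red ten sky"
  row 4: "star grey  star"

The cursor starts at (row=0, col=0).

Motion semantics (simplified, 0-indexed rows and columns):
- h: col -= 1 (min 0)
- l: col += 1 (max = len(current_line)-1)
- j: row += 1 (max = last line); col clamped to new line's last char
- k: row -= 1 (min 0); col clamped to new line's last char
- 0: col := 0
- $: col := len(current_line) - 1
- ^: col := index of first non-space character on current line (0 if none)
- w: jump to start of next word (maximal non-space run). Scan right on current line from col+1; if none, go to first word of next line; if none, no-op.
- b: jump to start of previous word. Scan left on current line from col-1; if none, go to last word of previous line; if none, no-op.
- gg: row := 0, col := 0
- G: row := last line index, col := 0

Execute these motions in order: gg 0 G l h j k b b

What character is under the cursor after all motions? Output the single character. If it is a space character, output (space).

After 1 (gg): row=0 col=0 char='s'
After 2 (0): row=0 col=0 char='s'
After 3 (G): row=4 col=0 char='s'
After 4 (l): row=4 col=1 char='t'
After 5 (h): row=4 col=0 char='s'
After 6 (j): row=4 col=0 char='s'
After 7 (k): row=3 col=0 char='r'
After 8 (b): row=2 col=9 char='n'
After 9 (b): row=2 col=4 char='s'

Answer: s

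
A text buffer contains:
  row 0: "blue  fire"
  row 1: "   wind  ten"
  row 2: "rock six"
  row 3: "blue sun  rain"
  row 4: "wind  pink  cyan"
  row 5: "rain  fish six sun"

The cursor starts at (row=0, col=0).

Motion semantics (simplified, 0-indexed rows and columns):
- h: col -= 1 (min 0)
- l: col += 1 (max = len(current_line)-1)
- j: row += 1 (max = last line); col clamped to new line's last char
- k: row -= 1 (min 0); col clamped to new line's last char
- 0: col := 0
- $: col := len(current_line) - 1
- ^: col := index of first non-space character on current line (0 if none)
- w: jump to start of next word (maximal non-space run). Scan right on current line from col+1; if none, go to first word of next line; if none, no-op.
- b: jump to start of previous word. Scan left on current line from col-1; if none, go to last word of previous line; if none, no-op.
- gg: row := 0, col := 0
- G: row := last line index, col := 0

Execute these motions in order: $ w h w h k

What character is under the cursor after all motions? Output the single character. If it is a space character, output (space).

Answer: u

Derivation:
After 1 ($): row=0 col=9 char='e'
After 2 (w): row=1 col=3 char='w'
After 3 (h): row=1 col=2 char='_'
After 4 (w): row=1 col=3 char='w'
After 5 (h): row=1 col=2 char='_'
After 6 (k): row=0 col=2 char='u'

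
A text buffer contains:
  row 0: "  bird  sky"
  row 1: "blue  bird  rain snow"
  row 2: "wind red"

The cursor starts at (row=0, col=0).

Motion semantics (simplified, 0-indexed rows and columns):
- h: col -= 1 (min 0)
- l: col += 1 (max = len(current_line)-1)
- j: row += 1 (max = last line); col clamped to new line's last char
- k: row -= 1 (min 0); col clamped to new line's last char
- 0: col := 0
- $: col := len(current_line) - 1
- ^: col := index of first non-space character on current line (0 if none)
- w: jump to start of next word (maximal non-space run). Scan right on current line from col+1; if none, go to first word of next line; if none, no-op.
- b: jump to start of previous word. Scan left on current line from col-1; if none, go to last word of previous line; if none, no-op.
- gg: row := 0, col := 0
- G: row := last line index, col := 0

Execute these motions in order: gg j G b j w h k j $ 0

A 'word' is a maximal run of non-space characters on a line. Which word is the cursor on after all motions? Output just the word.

After 1 (gg): row=0 col=0 char='_'
After 2 (j): row=1 col=0 char='b'
After 3 (G): row=2 col=0 char='w'
After 4 (b): row=1 col=17 char='s'
After 5 (j): row=2 col=7 char='d'
After 6 (w): row=2 col=7 char='d'
After 7 (h): row=2 col=6 char='e'
After 8 (k): row=1 col=6 char='b'
After 9 (j): row=2 col=6 char='e'
After 10 ($): row=2 col=7 char='d'
After 11 (0): row=2 col=0 char='w'

Answer: wind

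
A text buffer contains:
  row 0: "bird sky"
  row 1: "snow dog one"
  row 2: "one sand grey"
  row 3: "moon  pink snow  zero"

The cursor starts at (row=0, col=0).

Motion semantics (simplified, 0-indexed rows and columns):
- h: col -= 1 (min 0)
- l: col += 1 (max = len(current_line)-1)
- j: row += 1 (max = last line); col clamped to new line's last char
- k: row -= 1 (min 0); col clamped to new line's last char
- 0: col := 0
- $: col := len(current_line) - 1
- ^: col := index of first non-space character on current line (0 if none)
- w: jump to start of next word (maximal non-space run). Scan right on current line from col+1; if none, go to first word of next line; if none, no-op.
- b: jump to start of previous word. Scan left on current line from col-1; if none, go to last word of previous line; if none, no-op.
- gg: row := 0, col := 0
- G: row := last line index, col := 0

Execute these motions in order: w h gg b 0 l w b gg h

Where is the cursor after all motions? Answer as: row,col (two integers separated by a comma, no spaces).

After 1 (w): row=0 col=5 char='s'
After 2 (h): row=0 col=4 char='_'
After 3 (gg): row=0 col=0 char='b'
After 4 (b): row=0 col=0 char='b'
After 5 (0): row=0 col=0 char='b'
After 6 (l): row=0 col=1 char='i'
After 7 (w): row=0 col=5 char='s'
After 8 (b): row=0 col=0 char='b'
After 9 (gg): row=0 col=0 char='b'
After 10 (h): row=0 col=0 char='b'

Answer: 0,0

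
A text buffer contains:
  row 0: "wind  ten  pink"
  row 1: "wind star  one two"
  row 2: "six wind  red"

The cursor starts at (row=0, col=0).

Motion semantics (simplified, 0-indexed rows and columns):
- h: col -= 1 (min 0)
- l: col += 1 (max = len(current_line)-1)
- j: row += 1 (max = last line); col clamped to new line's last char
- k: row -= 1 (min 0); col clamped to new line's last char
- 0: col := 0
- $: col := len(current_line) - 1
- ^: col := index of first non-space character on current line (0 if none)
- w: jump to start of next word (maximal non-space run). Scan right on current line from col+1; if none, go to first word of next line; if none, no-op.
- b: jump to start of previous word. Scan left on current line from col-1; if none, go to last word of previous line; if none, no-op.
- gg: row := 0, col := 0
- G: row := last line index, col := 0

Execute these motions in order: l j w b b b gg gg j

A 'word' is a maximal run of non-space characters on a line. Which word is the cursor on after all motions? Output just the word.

After 1 (l): row=0 col=1 char='i'
After 2 (j): row=1 col=1 char='i'
After 3 (w): row=1 col=5 char='s'
After 4 (b): row=1 col=0 char='w'
After 5 (b): row=0 col=11 char='p'
After 6 (b): row=0 col=6 char='t'
After 7 (gg): row=0 col=0 char='w'
After 8 (gg): row=0 col=0 char='w'
After 9 (j): row=1 col=0 char='w'

Answer: wind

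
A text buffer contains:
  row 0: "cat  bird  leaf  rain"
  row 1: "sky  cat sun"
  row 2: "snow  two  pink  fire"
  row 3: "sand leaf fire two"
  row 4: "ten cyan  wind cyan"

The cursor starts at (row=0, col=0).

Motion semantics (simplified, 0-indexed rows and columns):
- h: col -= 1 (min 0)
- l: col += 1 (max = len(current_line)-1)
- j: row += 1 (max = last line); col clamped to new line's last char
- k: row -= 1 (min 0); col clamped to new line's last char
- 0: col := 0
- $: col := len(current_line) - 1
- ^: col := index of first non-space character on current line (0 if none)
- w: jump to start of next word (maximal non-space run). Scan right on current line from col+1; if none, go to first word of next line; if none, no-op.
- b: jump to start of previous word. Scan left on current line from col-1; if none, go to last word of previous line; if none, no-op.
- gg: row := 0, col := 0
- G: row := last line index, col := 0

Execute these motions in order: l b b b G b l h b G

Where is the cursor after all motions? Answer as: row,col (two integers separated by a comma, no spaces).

After 1 (l): row=0 col=1 char='a'
After 2 (b): row=0 col=0 char='c'
After 3 (b): row=0 col=0 char='c'
After 4 (b): row=0 col=0 char='c'
After 5 (G): row=4 col=0 char='t'
After 6 (b): row=3 col=15 char='t'
After 7 (l): row=3 col=16 char='w'
After 8 (h): row=3 col=15 char='t'
After 9 (b): row=3 col=10 char='f'
After 10 (G): row=4 col=0 char='t'

Answer: 4,0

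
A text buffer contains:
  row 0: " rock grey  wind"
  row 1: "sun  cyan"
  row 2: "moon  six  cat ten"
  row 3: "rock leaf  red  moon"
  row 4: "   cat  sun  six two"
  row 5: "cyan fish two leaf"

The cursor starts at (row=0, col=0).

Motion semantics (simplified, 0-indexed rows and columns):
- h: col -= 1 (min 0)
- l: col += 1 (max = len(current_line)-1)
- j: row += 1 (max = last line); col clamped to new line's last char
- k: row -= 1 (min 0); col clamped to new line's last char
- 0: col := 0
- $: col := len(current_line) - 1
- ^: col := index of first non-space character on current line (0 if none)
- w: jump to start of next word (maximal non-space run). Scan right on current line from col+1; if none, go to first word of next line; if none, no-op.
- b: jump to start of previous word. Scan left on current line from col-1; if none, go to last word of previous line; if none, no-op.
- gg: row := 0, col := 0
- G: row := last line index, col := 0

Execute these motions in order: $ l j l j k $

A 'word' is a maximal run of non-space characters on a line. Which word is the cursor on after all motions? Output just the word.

Answer: cyan

Derivation:
After 1 ($): row=0 col=15 char='d'
After 2 (l): row=0 col=15 char='d'
After 3 (j): row=1 col=8 char='n'
After 4 (l): row=1 col=8 char='n'
After 5 (j): row=2 col=8 char='x'
After 6 (k): row=1 col=8 char='n'
After 7 ($): row=1 col=8 char='n'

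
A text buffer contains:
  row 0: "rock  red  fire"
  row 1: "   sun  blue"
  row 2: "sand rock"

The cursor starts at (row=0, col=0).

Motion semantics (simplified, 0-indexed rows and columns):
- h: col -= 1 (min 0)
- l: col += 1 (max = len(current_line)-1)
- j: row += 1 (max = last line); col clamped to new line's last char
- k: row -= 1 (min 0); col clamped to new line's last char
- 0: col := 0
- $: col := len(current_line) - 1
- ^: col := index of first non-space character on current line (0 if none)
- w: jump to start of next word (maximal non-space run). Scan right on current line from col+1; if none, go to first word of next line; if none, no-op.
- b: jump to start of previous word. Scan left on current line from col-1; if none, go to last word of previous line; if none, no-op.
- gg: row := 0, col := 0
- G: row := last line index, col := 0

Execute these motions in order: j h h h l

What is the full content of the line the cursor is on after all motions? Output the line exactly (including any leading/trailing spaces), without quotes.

After 1 (j): row=1 col=0 char='_'
After 2 (h): row=1 col=0 char='_'
After 3 (h): row=1 col=0 char='_'
After 4 (h): row=1 col=0 char='_'
After 5 (l): row=1 col=1 char='_'

Answer:    sun  blue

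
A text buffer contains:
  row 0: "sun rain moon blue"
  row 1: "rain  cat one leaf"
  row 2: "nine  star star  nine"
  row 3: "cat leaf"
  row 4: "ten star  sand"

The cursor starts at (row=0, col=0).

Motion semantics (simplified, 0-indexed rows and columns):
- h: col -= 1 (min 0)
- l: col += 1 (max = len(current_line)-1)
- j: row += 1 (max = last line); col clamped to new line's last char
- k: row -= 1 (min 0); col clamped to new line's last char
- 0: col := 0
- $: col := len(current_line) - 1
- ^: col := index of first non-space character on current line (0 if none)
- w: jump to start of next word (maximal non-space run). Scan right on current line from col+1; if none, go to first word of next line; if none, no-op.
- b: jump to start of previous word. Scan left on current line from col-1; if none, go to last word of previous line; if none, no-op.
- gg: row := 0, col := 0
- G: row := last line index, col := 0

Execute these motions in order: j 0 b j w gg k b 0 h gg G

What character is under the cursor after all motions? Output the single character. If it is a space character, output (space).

After 1 (j): row=1 col=0 char='r'
After 2 (0): row=1 col=0 char='r'
After 3 (b): row=0 col=14 char='b'
After 4 (j): row=1 col=14 char='l'
After 5 (w): row=2 col=0 char='n'
After 6 (gg): row=0 col=0 char='s'
After 7 (k): row=0 col=0 char='s'
After 8 (b): row=0 col=0 char='s'
After 9 (0): row=0 col=0 char='s'
After 10 (h): row=0 col=0 char='s'
After 11 (gg): row=0 col=0 char='s'
After 12 (G): row=4 col=0 char='t'

Answer: t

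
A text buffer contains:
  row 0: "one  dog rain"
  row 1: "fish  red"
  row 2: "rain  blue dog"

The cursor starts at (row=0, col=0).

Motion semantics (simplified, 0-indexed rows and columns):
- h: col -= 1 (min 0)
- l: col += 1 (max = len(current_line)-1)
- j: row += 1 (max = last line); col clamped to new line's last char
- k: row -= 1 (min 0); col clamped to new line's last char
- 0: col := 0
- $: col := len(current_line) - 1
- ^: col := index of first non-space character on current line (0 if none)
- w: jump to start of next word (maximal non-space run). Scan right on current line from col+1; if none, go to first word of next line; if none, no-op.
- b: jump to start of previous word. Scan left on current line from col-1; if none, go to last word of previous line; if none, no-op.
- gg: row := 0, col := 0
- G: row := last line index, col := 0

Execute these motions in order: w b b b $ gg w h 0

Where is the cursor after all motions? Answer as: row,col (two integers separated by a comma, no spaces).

Answer: 0,0

Derivation:
After 1 (w): row=0 col=5 char='d'
After 2 (b): row=0 col=0 char='o'
After 3 (b): row=0 col=0 char='o'
After 4 (b): row=0 col=0 char='o'
After 5 ($): row=0 col=12 char='n'
After 6 (gg): row=0 col=0 char='o'
After 7 (w): row=0 col=5 char='d'
After 8 (h): row=0 col=4 char='_'
After 9 (0): row=0 col=0 char='o'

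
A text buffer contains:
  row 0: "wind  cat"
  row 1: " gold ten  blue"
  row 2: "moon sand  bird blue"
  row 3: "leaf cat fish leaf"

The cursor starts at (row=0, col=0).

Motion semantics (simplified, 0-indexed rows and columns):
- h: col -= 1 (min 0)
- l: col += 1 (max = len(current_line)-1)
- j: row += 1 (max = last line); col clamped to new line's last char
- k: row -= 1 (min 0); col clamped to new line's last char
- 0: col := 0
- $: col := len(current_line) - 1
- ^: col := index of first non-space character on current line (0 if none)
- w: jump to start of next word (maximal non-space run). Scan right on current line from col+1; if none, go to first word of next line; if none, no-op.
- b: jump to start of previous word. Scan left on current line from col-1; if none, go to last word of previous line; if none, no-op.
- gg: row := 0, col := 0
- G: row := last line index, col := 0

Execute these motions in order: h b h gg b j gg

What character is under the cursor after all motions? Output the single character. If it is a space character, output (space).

Answer: w

Derivation:
After 1 (h): row=0 col=0 char='w'
After 2 (b): row=0 col=0 char='w'
After 3 (h): row=0 col=0 char='w'
After 4 (gg): row=0 col=0 char='w'
After 5 (b): row=0 col=0 char='w'
After 6 (j): row=1 col=0 char='_'
After 7 (gg): row=0 col=0 char='w'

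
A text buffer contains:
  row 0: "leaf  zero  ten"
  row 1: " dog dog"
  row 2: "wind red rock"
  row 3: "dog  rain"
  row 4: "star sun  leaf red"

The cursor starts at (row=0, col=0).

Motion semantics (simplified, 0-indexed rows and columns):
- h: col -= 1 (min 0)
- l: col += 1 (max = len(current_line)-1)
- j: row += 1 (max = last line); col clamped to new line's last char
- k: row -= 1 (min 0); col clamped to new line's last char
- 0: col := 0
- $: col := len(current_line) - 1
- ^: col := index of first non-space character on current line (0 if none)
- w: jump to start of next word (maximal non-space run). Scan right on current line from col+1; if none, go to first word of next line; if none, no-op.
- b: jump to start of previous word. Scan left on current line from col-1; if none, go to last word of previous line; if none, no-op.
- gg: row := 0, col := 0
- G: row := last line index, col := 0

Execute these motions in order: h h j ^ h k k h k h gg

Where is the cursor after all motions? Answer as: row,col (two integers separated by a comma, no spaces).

Answer: 0,0

Derivation:
After 1 (h): row=0 col=0 char='l'
After 2 (h): row=0 col=0 char='l'
After 3 (j): row=1 col=0 char='_'
After 4 (^): row=1 col=1 char='d'
After 5 (h): row=1 col=0 char='_'
After 6 (k): row=0 col=0 char='l'
After 7 (k): row=0 col=0 char='l'
After 8 (h): row=0 col=0 char='l'
After 9 (k): row=0 col=0 char='l'
After 10 (h): row=0 col=0 char='l'
After 11 (gg): row=0 col=0 char='l'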